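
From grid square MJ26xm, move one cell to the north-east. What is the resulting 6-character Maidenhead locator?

MJ36an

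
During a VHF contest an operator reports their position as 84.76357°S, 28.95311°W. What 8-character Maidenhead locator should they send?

HA55mf56

Add 180° to longitude and 90° to latitude: 151.04689, 5.23643.
Field: 151.04689/20 → 7 → H, 5.23643/10 → 0 → A; chars HA.
Square: 11.04689/2 → 5, 5.23643/1 → 5; chars 55.
Subsquare: 1.04689/0.0833333 → 12 → m, 0.23643/0.0416667 → 5 → f; chars mf.
Extended square: 0.04689/0.00833333 → 5, 0.02810/0.00416667 → 6; chars 56.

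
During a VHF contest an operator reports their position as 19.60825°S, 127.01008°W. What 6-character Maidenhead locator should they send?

Shift to the Maidenhead origin (180°W, 90°S): lon 52.9899, lat 70.3918.
Field (20°×10°, letters A–R): 52.9899/20 → 2 → C, 70.3918/10 → 7 → H; chars CH.
Square (2°×1°, digits 0–9): 12.9899/2 → 6, 0.3918/1 → 0; chars 60.
Subsquare (5′×2.5′, letters a–x): 0.9899/0.0833333 → 11 → l, 0.3918/0.0416667 → 9 → j; chars lj.

CH60lj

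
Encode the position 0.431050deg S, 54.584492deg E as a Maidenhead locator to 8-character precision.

Shift to the Maidenhead origin (180°W, 90°S): lon 234.58449, lat 89.56895.
Field (20°×10°, letters A–R): 234.58449/20 → 11 → L, 89.56895/10 → 8 → I; chars LI.
Square (2°×1°, digits 0–9): 14.58449/2 → 7, 9.56895/1 → 9; chars 79.
Subsquare (5′×2.5′, letters a–x): 0.58449/0.0833333 → 7 → h, 0.56895/0.0416667 → 13 → n; chars hn.
Extended square (30″×15″, digits 0–9): 0.00116/0.00833333 → 0, 0.02728/0.00416667 → 6; chars 06.

LI79hn06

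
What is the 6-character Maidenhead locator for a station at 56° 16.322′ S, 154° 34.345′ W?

Shift to the Maidenhead origin (180°W, 90°S): lon 25.4276, lat 33.7280.
Field: lon ⌊25.4276/20⌋ = 1 → B; lat ⌊33.7280/10⌋ = 3 → D.
Square: lon ⌊5.4276/2⌋ = 2; lat ⌊3.7280/1⌋ = 3.
Subsquare: lon ⌊1.4276/0.0833333⌋ = 17 → r; lat ⌊0.7280/0.0416667⌋ = 17 → r.

BD23rr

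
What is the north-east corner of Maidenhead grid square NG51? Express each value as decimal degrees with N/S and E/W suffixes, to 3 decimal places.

28.000° S, 92.000° E

Field N=13, G=6: +13·20° lon, +6·10° lat → SW at lon 80°, lat -30°.
Square 5, 1: +5·2° lon, +1·1° lat → SW at lon 90°, lat -29°.
Cell spans 2° lon × 1° lat. NE corner is SW corner plus one full cell.
latitude 28.000° S, longitude 92.000° E.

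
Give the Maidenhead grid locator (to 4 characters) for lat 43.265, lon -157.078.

Shift to the Maidenhead origin (180°W, 90°S): lon 22.92, lat 133.26.
Field (20°×10°, letters A–R): lon ⌊22.92/20⌋ = 1 → B; lat ⌊133.26/10⌋ = 13 → N.
Square (2°×1°, digits 0–9): lon ⌊2.92/2⌋ = 1; lat ⌊3.26/1⌋ = 3.

BN13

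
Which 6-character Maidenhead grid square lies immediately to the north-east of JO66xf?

JO76ag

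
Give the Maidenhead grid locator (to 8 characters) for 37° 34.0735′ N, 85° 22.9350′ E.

NM27qn56

Offset from 180°W / 90°S: lon 265.38225°, lat 127.56789°.
Field: 265.38225/20 → 13 → N, 127.56789/10 → 12 → M; chars NM.
Square: 5.38225/2 → 2, 7.56789/1 → 7; chars 27.
Subsquare: 1.38225/0.0833333 → 16 → q, 0.56789/0.0416667 → 13 → n; chars qn.
Extended square: 0.04892/0.00833333 → 5, 0.02623/0.00416667 → 6; chars 56.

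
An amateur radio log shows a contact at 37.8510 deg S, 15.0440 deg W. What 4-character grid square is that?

Shift to the Maidenhead origin (180°W, 90°S): lon 164.96, lat 52.15.
Field (20°×10°, letters A–R): 164.96/20 → 8 → I, 52.15/10 → 5 → F; chars IF.
Square (2°×1°, digits 0–9): 4.96/2 → 2, 2.15/1 → 2; chars 22.

IF22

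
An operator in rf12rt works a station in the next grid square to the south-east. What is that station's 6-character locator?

Longitude subsquare r = 17; +1 → 18 = s.
Latitude subsquare t = 19; −1 → 18 = s.

RF12ss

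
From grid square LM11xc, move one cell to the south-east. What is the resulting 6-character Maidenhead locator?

Longitude subsquare x = 23; +1 → 24, wraps to 0 = a, carry into square.
Longitude square 1; +1 → 2.
Latitude subsquare c = 2; −1 → 1 = b.

LM21ab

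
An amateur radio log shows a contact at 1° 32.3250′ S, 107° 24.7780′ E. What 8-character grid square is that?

OI38ql90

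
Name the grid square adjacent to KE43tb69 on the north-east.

KE43tc70

Longitude extended square 6; +1 → 7.
Latitude extended square 9; +1 → 10, wraps to 0, carry into subsquare.
Latitude subsquare b = 1; +1 → 2 = c.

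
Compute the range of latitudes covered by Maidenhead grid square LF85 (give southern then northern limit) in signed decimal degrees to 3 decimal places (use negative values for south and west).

Field L=11, F=5: +11·20° lon, +5·10° lat → SW at lon 40°, lat -40°.
Square 8, 5: +8·2° lon, +5·1° lat → SW at lon 56°, lat -35°.
Cell spans 2° lon × 1° lat.
south -35.000, north -34.000.

-35.000, -34.000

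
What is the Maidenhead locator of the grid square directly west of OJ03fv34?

Longitude extended square 3; −1 → 2.
The latitude characters are unchanged.

OJ03fv24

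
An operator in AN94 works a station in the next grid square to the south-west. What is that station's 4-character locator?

Longitude square 9; −1 → 8.
Latitude square 4; −1 → 3.

AN83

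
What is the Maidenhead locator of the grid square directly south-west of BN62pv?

Longitude subsquare p = 15; −1 → 14 = o.
Latitude subsquare v = 21; −1 → 20 = u.

BN62ou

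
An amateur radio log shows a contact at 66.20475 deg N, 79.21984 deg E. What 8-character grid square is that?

MP96oe69

Shift to the Maidenhead origin (180°W, 90°S): lon 259.21984, lat 156.20475.
Field: 259.21984/20 → 12 → M, 156.20475/10 → 15 → P; chars MP.
Square: 19.21984/2 → 9, 6.20475/1 → 6; chars 96.
Subsquare: 1.21984/0.0833333 → 14 → o, 0.20475/0.0416667 → 4 → e; chars oe.
Extended square: 0.05317/0.00833333 → 6, 0.03808/0.00416667 → 9; chars 69.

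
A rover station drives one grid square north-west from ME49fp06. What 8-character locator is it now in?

Longitude extended square 0; −1 → -1, wraps to 9, carry into subsquare.
Longitude subsquare f = 5; −1 → 4 = e.
Latitude extended square 6; +1 → 7.

ME49ep97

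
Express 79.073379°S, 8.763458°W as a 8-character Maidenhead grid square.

Add 180° to longitude and 90° to latitude: 171.23654, 10.92662.
Field: lon ⌊171.23654/20⌋ = 8 → I; lat ⌊10.92662/10⌋ = 1 → B.
Square: lon ⌊11.23654/2⌋ = 5; lat ⌊0.92662/1⌋ = 0.
Subsquare: lon ⌊1.23654/0.0833333⌋ = 14 → o; lat ⌊0.92662/0.0416667⌋ = 22 → w.
Extended square: lon ⌊0.06988/0.00833333⌋ = 8; lat ⌊0.00995/0.00416667⌋ = 2.

IB50ow82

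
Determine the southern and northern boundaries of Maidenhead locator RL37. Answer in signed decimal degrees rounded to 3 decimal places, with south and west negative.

27.000, 28.000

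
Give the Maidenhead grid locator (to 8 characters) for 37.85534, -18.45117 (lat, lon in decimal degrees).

IM07su55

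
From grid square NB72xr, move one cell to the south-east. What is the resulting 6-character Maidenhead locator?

Longitude subsquare x = 23; +1 → 24, wraps to 0 = a, carry into square.
Longitude square 7; +1 → 8.
Latitude subsquare r = 17; −1 → 16 = q.

NB82aq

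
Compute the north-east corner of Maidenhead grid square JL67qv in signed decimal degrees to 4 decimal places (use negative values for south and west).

27.9167, 13.4167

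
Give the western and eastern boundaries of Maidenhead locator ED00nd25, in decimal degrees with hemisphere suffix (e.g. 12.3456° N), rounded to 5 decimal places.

Field E=4, D=3: +4·20° lon, +3·10° lat → SW at lon -100°, lat -60°.
Square 0, 0: +0·2° lon, +0·1° lat → SW at lon -100°, lat -60°.
Subsquare n=13, d=3: +13·0.0833333° lon, +3·0.0416667° lat → SW at lon -98.9167°, lat -59.875°.
Extended square 2, 5: +2·0.00833333° lon, +5·0.00416667° lat → SW at lon -98.9°, lat -59.8542°.
Cell spans 0.00833333° lon × 0.00416667° lat.
west 98.90000° W, east 98.89167° W.

98.90000° W, 98.89167° W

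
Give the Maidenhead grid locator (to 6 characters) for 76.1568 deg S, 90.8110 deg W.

EB43ou

Add 180° to longitude and 90° to latitude: 89.1890, 13.8432.
Field (20°×10°, letters A–R): lon ⌊89.1890/20⌋ = 4 → E; lat ⌊13.8432/10⌋ = 1 → B.
Square (2°×1°, digits 0–9): lon ⌊9.1890/2⌋ = 4; lat ⌊3.8432/1⌋ = 3.
Subsquare (5′×2.5′, letters a–x): lon ⌊1.1890/0.0833333⌋ = 14 → o; lat ⌊0.8432/0.0416667⌋ = 20 → u.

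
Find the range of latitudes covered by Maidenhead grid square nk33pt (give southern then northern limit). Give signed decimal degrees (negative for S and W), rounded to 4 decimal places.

Field N=13, K=10: +13·20° lon, +10·10° lat → SW at lon 80°, lat 10°.
Square 3, 3: +3·2° lon, +3·1° lat → SW at lon 86°, lat 13°.
Subsquare p=15, t=19: +15·0.0833333° lon, +19·0.0416667° lat → SW at lon 87.25°, lat 13.7917°.
Cell spans 0.0833333° lon × 0.0416667° lat.
south 13.7917, north 13.8333.

13.7917, 13.8333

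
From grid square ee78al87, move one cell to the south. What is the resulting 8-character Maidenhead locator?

EE78al86

Latitude extended square 7; −1 → 6.
The longitude characters are unchanged.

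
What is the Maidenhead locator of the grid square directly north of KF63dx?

KF64da

Latitude subsquare x = 23; +1 → 24, wraps to 0 = a, carry into square.
Latitude square 3; +1 → 4.
The longitude characters are unchanged.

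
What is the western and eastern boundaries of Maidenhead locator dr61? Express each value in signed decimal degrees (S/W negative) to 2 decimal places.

Field D=3, R=17: +3·20° lon, +17·10° lat → SW at lon -120°, lat 80°.
Square 6, 1: +6·2° lon, +1·1° lat → SW at lon -108°, lat 81°.
Cell spans 2° lon × 1° lat.
west -108.00, east -106.00.

-108.00, -106.00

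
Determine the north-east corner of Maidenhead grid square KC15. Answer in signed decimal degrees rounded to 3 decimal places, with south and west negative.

-64.000, 24.000

Field K=10, C=2: +10·20° lon, +2·10° lat → SW at lon 20°, lat -70°.
Square 1, 5: +1·2° lon, +5·1° lat → SW at lon 22°, lat -65°.
Cell spans 2° lon × 1° lat. NE corner is SW corner plus one full cell.
latitude -64.000, longitude 24.000.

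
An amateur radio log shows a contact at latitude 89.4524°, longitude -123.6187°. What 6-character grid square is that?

Shift to the Maidenhead origin (180°W, 90°S): lon 56.3813, lat 179.4524.
Field: 56.3813/20 → 2 → C, 179.4524/10 → 17 → R; chars CR.
Square: 16.3813/2 → 8, 9.4524/1 → 9; chars 89.
Subsquare: 0.3813/0.0833333 → 4 → e, 0.4524/0.0416667 → 10 → k; chars ek.

CR89ek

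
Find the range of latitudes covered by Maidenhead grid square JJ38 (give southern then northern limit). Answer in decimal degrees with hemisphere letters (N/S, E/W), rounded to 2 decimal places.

Field J=9, J=9: +9·20° lon, +9·10° lat → SW at lon 0°, lat 0°.
Square 3, 8: +3·2° lon, +8·1° lat → SW at lon 6°, lat 8°.
Cell spans 2° lon × 1° lat.
south 8.00° N, north 9.00° N.

8.00° N, 9.00° N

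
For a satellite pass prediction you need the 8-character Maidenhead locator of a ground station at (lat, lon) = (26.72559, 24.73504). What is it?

KL26ir84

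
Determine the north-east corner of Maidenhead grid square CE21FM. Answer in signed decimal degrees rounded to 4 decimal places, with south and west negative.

Field C=2, E=4: +2·20° lon, +4·10° lat → SW at lon -140°, lat -50°.
Square 2, 1: +2·2° lon, +1·1° lat → SW at lon -136°, lat -49°.
Subsquare f=5, m=12: +5·0.0833333° lon, +12·0.0416667° lat → SW at lon -135.583°, lat -48.5°.
Cell spans 0.0833333° lon × 0.0416667° lat. NE corner is SW corner plus one full cell.
latitude -48.4583, longitude -135.5000.

-48.4583, -135.5000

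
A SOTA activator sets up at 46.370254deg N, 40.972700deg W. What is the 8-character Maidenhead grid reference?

GN96mi38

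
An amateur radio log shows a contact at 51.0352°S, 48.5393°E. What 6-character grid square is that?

LD48gx

Offset from 180°W / 90°S: lon 228.5393°, lat 38.9648°.
Field: 228.5393/20 → 11 → L, 38.9648/10 → 3 → D; chars LD.
Square: 8.5393/2 → 4, 8.9648/1 → 8; chars 48.
Subsquare: 0.5393/0.0833333 → 6 → g, 0.9648/0.0416667 → 23 → x; chars gx.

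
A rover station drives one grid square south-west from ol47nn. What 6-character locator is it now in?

Longitude subsquare n = 13; −1 → 12 = m.
Latitude subsquare n = 13; −1 → 12 = m.

OL47mm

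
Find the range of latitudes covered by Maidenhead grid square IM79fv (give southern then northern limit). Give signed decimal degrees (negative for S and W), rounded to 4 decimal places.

Field I=8, M=12: +8·20° lon, +12·10° lat → SW at lon -20°, lat 30°.
Square 7, 9: +7·2° lon, +9·1° lat → SW at lon -6°, lat 39°.
Subsquare f=5, v=21: +5·0.0833333° lon, +21·0.0416667° lat → SW at lon -5.58333°, lat 39.875°.
Cell spans 0.0833333° lon × 0.0416667° lat.
south 39.8750, north 39.9167.

39.8750, 39.9167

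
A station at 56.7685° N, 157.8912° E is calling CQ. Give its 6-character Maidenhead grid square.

QO86ws

Offset from 180°W / 90°S: lon 337.8912°, lat 146.7685°.
Field (20°×10°, letters A–R): 337.8912/20 → 16 → Q, 146.7685/10 → 14 → O; chars QO.
Square (2°×1°, digits 0–9): 17.8912/2 → 8, 6.7685/1 → 6; chars 86.
Subsquare (5′×2.5′, letters a–x): 1.8912/0.0833333 → 22 → w, 0.7685/0.0416667 → 18 → s; chars ws.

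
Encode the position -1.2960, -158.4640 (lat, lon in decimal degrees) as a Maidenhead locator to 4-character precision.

BI08

Offset from 180°W / 90°S: lon 21.54°, lat 88.70°.
Field (20°×10°, letters A–R): 21.54/20 → 1 → B, 88.70/10 → 8 → I; chars BI.
Square (2°×1°, digits 0–9): 1.54/2 → 0, 8.70/1 → 8; chars 08.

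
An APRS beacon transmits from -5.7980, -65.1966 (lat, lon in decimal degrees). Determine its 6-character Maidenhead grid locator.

FI74je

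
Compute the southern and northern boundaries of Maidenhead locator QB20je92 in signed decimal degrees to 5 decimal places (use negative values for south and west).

Field Q=16, B=1: +16·20° lon, +1·10° lat → SW at lon 140°, lat -80°.
Square 2, 0: +2·2° lon, +0·1° lat → SW at lon 144°, lat -80°.
Subsquare j=9, e=4: +9·0.0833333° lon, +4·0.0416667° lat → SW at lon 144.75°, lat -79.8333°.
Extended square 9, 2: +9·0.00833333° lon, +2·0.00416667° lat → SW at lon 144.825°, lat -79.825°.
Cell spans 0.00833333° lon × 0.00416667° lat.
south -79.82500, north -79.82083.

-79.82500, -79.82083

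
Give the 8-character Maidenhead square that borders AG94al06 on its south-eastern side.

Longitude extended square 0; +1 → 1.
Latitude extended square 6; −1 → 5.

AG94al15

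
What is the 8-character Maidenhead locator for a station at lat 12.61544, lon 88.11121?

NK42bo37

Shift to the Maidenhead origin (180°W, 90°S): lon 268.11121, lat 102.61544.
Field (20°×10°, letters A–R): lon ⌊268.11121/20⌋ = 13 → N; lat ⌊102.61544/10⌋ = 10 → K.
Square (2°×1°, digits 0–9): lon ⌊8.11121/2⌋ = 4; lat ⌊2.61544/1⌋ = 2.
Subsquare (5′×2.5′, letters a–x): lon ⌊0.11121/0.0833333⌋ = 1 → b; lat ⌊0.61544/0.0416667⌋ = 14 → o.
Extended square (30″×15″, digits 0–9): lon ⌊0.02788/0.00833333⌋ = 3; lat ⌊0.03211/0.00416667⌋ = 7.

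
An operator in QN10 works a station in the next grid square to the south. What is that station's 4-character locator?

Latitude square 0; −1 → -1, wraps to 9, carry into field.
Latitude field N = 13; −1 → 12 = M.
The longitude characters are unchanged.

QM19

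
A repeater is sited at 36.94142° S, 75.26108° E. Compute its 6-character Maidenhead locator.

MF73pb

Add 180° to longitude and 90° to latitude: 255.2611, 53.0586.
Field: lon ⌊255.2611/20⌋ = 12 → M; lat ⌊53.0586/10⌋ = 5 → F.
Square: lon ⌊15.2611/2⌋ = 7; lat ⌊3.0586/1⌋ = 3.
Subsquare: lon ⌊1.2611/0.0833333⌋ = 15 → p; lat ⌊0.0586/0.0416667⌋ = 1 → b.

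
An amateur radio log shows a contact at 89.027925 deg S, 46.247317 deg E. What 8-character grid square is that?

Add 180° to longitude and 90° to latitude: 226.24732, 0.97208.
Field: 226.24732/20 → 11 → L, 0.97208/10 → 0 → A; chars LA.
Square: 6.24732/2 → 3, 0.97208/1 → 0; chars 30.
Subsquare: 0.24732/0.0833333 → 2 → c, 0.97208/0.0416667 → 23 → x; chars cx.
Extended square: 0.08065/0.00833333 → 9, 0.01374/0.00416667 → 3; chars 93.

LA30cx93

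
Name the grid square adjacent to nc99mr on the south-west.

NC99lq

Longitude subsquare m = 12; −1 → 11 = l.
Latitude subsquare r = 17; −1 → 16 = q.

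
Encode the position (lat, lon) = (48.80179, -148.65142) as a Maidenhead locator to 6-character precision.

BN58qt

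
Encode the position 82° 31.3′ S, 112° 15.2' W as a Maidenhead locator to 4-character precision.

Add 180° to longitude and 90° to latitude: 67.75, 7.48.
Field: 67.75/20 → 3 → D, 7.48/10 → 0 → A; chars DA.
Square: 7.75/2 → 3, 7.48/1 → 7; chars 37.

DA37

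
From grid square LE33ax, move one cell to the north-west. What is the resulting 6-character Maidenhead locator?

Longitude subsquare a = 0; −1 → -1, wraps to 23 = x, carry into square.
Longitude square 3; −1 → 2.
Latitude subsquare x = 23; +1 → 24, wraps to 0 = a, carry into square.
Latitude square 3; +1 → 4.

LE24xa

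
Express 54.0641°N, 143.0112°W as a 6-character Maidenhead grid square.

Shift to the Maidenhead origin (180°W, 90°S): lon 36.9888, lat 144.0641.
Field: lon ⌊36.9888/20⌋ = 1 → B; lat ⌊144.0641/10⌋ = 14 → O.
Square: lon ⌊16.9888/2⌋ = 8; lat ⌊4.0641/1⌋ = 4.
Subsquare: lon ⌊0.9888/0.0833333⌋ = 11 → l; lat ⌊0.0641/0.0416667⌋ = 1 → b.

BO84lb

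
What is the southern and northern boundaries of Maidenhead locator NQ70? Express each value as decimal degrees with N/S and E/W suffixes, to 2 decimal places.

Field N=13, Q=16: +13·20° lon, +16·10° lat → SW at lon 80°, lat 70°.
Square 7, 0: +7·2° lon, +0·1° lat → SW at lon 94°, lat 70°.
Cell spans 2° lon × 1° lat.
south 70.00° N, north 71.00° N.

70.00° N, 71.00° N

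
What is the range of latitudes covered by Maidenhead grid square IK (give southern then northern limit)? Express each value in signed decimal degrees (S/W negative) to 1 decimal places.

Field I=8, K=10: +8·20° lon, +10·10° lat → SW at lon -20°, lat 10°.
Cell spans 20° lon × 10° lat.
south 10.0, north 20.0.

10.0, 20.0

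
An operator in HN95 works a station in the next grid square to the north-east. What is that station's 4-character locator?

Longitude square 9; +1 → 10, wraps to 0, carry into field.
Longitude field H = 7; +1 → 8 = I.
Latitude square 5; +1 → 6.

IN06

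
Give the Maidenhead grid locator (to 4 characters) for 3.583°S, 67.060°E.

MI36

Shift to the Maidenhead origin (180°W, 90°S): lon 247.06, lat 86.42.
Field: lon ⌊247.06/20⌋ = 12 → M; lat ⌊86.42/10⌋ = 8 → I.
Square: lon ⌊7.06/2⌋ = 3; lat ⌊6.42/1⌋ = 6.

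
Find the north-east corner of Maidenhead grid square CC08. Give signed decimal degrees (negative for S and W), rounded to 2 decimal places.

Field C=2, C=2: +2·20° lon, +2·10° lat → SW at lon -140°, lat -70°.
Square 0, 8: +0·2° lon, +8·1° lat → SW at lon -140°, lat -62°.
Cell spans 2° lon × 1° lat. NE corner is SW corner plus one full cell.
latitude -61.00, longitude -138.00.

-61.00, -138.00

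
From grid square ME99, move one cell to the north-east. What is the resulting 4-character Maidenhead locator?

NF00

Longitude square 9; +1 → 10, wraps to 0, carry into field.
Longitude field M = 12; +1 → 13 = N.
Latitude square 9; +1 → 10, wraps to 0, carry into field.
Latitude field E = 4; +1 → 5 = F.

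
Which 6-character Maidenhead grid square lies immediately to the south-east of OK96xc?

Longitude subsquare x = 23; +1 → 24, wraps to 0 = a, carry into square.
Longitude square 9; +1 → 10, wraps to 0, carry into field.
Longitude field O = 14; +1 → 15 = P.
Latitude subsquare c = 2; −1 → 1 = b.

PK06ab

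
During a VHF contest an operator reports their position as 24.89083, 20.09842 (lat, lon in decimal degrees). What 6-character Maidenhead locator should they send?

KL04bv

Offset from 180°W / 90°S: lon 200.0984°, lat 114.8908°.
Field (20°×10°, letters A–R): 200.0984/20 → 10 → K, 114.8908/10 → 11 → L; chars KL.
Square (2°×1°, digits 0–9): 0.0984/2 → 0, 4.8908/1 → 4; chars 04.
Subsquare (5′×2.5′, letters a–x): 0.0984/0.0833333 → 1 → b, 0.8908/0.0416667 → 21 → v; chars bv.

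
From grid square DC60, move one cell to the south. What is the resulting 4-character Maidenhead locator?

DB69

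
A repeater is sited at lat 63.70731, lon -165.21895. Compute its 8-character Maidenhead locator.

Offset from 180°W / 90°S: lon 14.78105°, lat 153.70731°.
Field: lon ⌊14.78105/20⌋ = 0 → A; lat ⌊153.70731/10⌋ = 15 → P.
Square: lon ⌊14.78105/2⌋ = 7; lat ⌊3.70731/1⌋ = 3.
Subsquare: lon ⌊0.78105/0.0833333⌋ = 9 → j; lat ⌊0.70731/0.0416667⌋ = 16 → q.
Extended square: lon ⌊0.03105/0.00833333⌋ = 3; lat ⌊0.04064/0.00416667⌋ = 9.

AP73jq39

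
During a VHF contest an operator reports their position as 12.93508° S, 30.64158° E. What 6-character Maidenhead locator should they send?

Shift to the Maidenhead origin (180°W, 90°S): lon 210.6416, lat 77.0649.
Field (20°×10°, letters A–R): 210.6416/20 → 10 → K, 77.0649/10 → 7 → H; chars KH.
Square (2°×1°, digits 0–9): 10.6416/2 → 5, 7.0649/1 → 7; chars 57.
Subsquare (5′×2.5′, letters a–x): 0.6416/0.0833333 → 7 → h, 0.0649/0.0416667 → 1 → b; chars hb.

KH57hb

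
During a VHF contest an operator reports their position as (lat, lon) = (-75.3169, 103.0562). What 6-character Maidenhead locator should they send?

OB14mq

Add 180° to longitude and 90° to latitude: 283.0562, 14.6831.
Field: lon ⌊283.0562/20⌋ = 14 → O; lat ⌊14.6831/10⌋ = 1 → B.
Square: lon ⌊3.0562/2⌋ = 1; lat ⌊4.6831/1⌋ = 4.
Subsquare: lon ⌊1.0562/0.0833333⌋ = 12 → m; lat ⌊0.6831/0.0416667⌋ = 16 → q.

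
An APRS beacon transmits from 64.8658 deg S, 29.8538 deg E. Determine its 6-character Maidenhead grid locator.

Shift to the Maidenhead origin (180°W, 90°S): lon 209.8538, lat 25.1342.
Field: lon ⌊209.8538/20⌋ = 10 → K; lat ⌊25.1342/10⌋ = 2 → C.
Square: lon ⌊9.8538/2⌋ = 4; lat ⌊5.1342/1⌋ = 5.
Subsquare: lon ⌊1.8538/0.0833333⌋ = 22 → w; lat ⌊0.1342/0.0416667⌋ = 3 → d.

KC45wd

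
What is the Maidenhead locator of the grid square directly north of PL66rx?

Latitude subsquare x = 23; +1 → 24, wraps to 0 = a, carry into square.
Latitude square 6; +1 → 7.
The longitude characters are unchanged.

PL67ra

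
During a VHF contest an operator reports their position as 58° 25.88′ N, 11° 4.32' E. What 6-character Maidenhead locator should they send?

Add 180° to longitude and 90° to latitude: 191.0720, 148.4313.
Field: 191.0720/20 → 9 → J, 148.4313/10 → 14 → O; chars JO.
Square: 11.0720/2 → 5, 8.4313/1 → 8; chars 58.
Subsquare: 1.0720/0.0833333 → 12 → m, 0.4313/0.0416667 → 10 → k; chars mk.

JO58mk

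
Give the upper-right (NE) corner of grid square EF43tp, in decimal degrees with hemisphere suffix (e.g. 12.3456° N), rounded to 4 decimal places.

Field E=4, F=5: +4·20° lon, +5·10° lat → SW at lon -100°, lat -40°.
Square 4, 3: +4·2° lon, +3·1° lat → SW at lon -92°, lat -37°.
Subsquare t=19, p=15: +19·0.0833333° lon, +15·0.0416667° lat → SW at lon -90.4167°, lat -36.375°.
Cell spans 0.0833333° lon × 0.0416667° lat. NE corner is SW corner plus one full cell.
latitude 36.3333° S, longitude 90.3333° W.

36.3333° S, 90.3333° W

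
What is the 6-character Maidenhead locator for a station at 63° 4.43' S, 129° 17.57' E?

Add 180° to longitude and 90° to latitude: 309.2928, 26.9262.
Field (20°×10°, letters A–R): lon ⌊309.2928/20⌋ = 15 → P; lat ⌊26.9262/10⌋ = 2 → C.
Square (2°×1°, digits 0–9): lon ⌊9.2928/2⌋ = 4; lat ⌊6.9262/1⌋ = 6.
Subsquare (5′×2.5′, letters a–x): lon ⌊1.2928/0.0833333⌋ = 15 → p; lat ⌊0.9262/0.0416667⌋ = 22 → w.

PC46pw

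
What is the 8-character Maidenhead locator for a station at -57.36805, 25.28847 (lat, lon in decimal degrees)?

Shift to the Maidenhead origin (180°W, 90°S): lon 205.28847, lat 32.63195.
Field: lon ⌊205.28847/20⌋ = 10 → K; lat ⌊32.63195/10⌋ = 3 → D.
Square: lon ⌊5.28847/2⌋ = 2; lat ⌊2.63195/1⌋ = 2.
Subsquare: lon ⌊1.28847/0.0833333⌋ = 15 → p; lat ⌊0.63195/0.0416667⌋ = 15 → p.
Extended square: lon ⌊0.03847/0.00833333⌋ = 4; lat ⌊0.00695/0.00416667⌋ = 1.

KD22pp41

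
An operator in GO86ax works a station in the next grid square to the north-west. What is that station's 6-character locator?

Longitude subsquare a = 0; −1 → -1, wraps to 23 = x, carry into square.
Longitude square 8; −1 → 7.
Latitude subsquare x = 23; +1 → 24, wraps to 0 = a, carry into square.
Latitude square 6; +1 → 7.

GO77xa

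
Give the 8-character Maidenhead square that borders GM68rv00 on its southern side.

GM68ru09

Latitude extended square 0; −1 → -1, wraps to 9, carry into subsquare.
Latitude subsquare v = 21; −1 → 20 = u.
The longitude characters are unchanged.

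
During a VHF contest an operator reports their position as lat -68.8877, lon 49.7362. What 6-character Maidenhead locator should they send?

LC41uc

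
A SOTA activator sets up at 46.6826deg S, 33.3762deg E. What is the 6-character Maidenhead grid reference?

KE63qh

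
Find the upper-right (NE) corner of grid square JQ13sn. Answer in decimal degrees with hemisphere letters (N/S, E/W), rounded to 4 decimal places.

73.5833° N, 3.5833° E

Field J=9, Q=16: +9·20° lon, +16·10° lat → SW at lon 0°, lat 70°.
Square 1, 3: +1·2° lon, +3·1° lat → SW at lon 2°, lat 73°.
Subsquare s=18, n=13: +18·0.0833333° lon, +13·0.0416667° lat → SW at lon 3.5°, lat 73.5417°.
Cell spans 0.0833333° lon × 0.0416667° lat. NE corner is SW corner plus one full cell.
latitude 73.5833° N, longitude 3.5833° E.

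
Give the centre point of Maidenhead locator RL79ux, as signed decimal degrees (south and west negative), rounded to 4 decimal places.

29.9792, 175.7083

Field R=17, L=11: +17·20° lon, +11·10° lat → SW at lon 160°, lat 20°.
Square 7, 9: +7·2° lon, +9·1° lat → SW at lon 174°, lat 29°.
Subsquare u=20, x=23: +20·0.0833333° lon, +23·0.0416667° lat → SW at lon 175.667°, lat 29.9583°.
Cell spans 0.0833333° lon × 0.0416667° lat. Centre is SW corner plus half of each.
latitude 29.9792, longitude 175.7083.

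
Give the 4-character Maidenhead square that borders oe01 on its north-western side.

NE92

Longitude square 0; −1 → -1, wraps to 9, carry into field.
Longitude field O = 14; −1 → 13 = N.
Latitude square 1; +1 → 2.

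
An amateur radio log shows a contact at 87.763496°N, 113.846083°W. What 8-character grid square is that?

DR37bs83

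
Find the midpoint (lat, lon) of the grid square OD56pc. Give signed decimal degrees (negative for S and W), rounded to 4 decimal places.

-53.8958, 111.2917

Field O=14, D=3: +14·20° lon, +3·10° lat → SW at lon 100°, lat -60°.
Square 5, 6: +5·2° lon, +6·1° lat → SW at lon 110°, lat -54°.
Subsquare p=15, c=2: +15·0.0833333° lon, +2·0.0416667° lat → SW at lon 111.25°, lat -53.9167°.
Cell spans 0.0833333° lon × 0.0416667° lat. Centre is SW corner plus half of each.
latitude -53.8958, longitude 111.2917.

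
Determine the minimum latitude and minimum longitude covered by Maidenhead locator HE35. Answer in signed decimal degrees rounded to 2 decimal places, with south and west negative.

-45.00, -34.00

Field H=7, E=4: +7·20° lon, +4·10° lat → SW at lon -40°, lat -50°.
Square 3, 5: +3·2° lon, +5·1° lat → SW at lon -34°, lat -45°.
latitude -45.00, longitude -34.00.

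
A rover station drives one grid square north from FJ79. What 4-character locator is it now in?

FK70

Latitude square 9; +1 → 10, wraps to 0, carry into field.
Latitude field J = 9; +1 → 10 = K.
The longitude characters are unchanged.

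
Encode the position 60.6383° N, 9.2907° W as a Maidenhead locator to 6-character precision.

IP50ip

Shift to the Maidenhead origin (180°W, 90°S): lon 170.7093, lat 150.6383.
Field (20°×10°, letters A–R): lon ⌊170.7093/20⌋ = 8 → I; lat ⌊150.6383/10⌋ = 15 → P.
Square (2°×1°, digits 0–9): lon ⌊10.7093/2⌋ = 5; lat ⌊0.6383/1⌋ = 0.
Subsquare (5′×2.5′, letters a–x): lon ⌊0.7093/0.0833333⌋ = 8 → i; lat ⌊0.6383/0.0416667⌋ = 15 → p.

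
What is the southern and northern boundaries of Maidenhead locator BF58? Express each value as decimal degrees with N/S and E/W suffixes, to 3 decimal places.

32.000° S, 31.000° S

Field B=1, F=5: +1·20° lon, +5·10° lat → SW at lon -160°, lat -40°.
Square 5, 8: +5·2° lon, +8·1° lat → SW at lon -150°, lat -32°.
Cell spans 2° lon × 1° lat.
south 32.000° S, north 31.000° S.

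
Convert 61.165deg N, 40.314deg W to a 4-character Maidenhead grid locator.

GP91

Shift to the Maidenhead origin (180°W, 90°S): lon 139.69, lat 151.16.
Field (20°×10°, letters A–R): lon ⌊139.69/20⌋ = 6 → G; lat ⌊151.16/10⌋ = 15 → P.
Square (2°×1°, digits 0–9): lon ⌊19.69/2⌋ = 9; lat ⌊1.16/1⌋ = 1.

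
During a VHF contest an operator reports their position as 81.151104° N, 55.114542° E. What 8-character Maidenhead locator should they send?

Shift to the Maidenhead origin (180°W, 90°S): lon 235.11454, lat 171.15110.
Field (20°×10°, letters A–R): 235.11454/20 → 11 → L, 171.15110/10 → 17 → R; chars LR.
Square (2°×1°, digits 0–9): 15.11454/2 → 7, 1.15110/1 → 1; chars 71.
Subsquare (5′×2.5′, letters a–x): 1.11454/0.0833333 → 13 → n, 0.15110/0.0416667 → 3 → d; chars nd.
Extended square (30″×15″, digits 0–9): 0.03121/0.00833333 → 3, 0.02610/0.00416667 → 6; chars 36.

LR71nd36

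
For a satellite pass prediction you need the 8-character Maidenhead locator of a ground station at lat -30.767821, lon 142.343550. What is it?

QF19ef15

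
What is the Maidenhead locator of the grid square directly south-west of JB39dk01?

Longitude extended square 0; −1 → -1, wraps to 9, carry into subsquare.
Longitude subsquare d = 3; −1 → 2 = c.
Latitude extended square 1; −1 → 0.

JB39ck90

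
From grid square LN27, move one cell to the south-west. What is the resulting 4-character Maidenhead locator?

LN16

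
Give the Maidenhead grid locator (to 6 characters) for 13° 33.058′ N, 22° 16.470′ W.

HK83un

Offset from 180°W / 90°S: lon 157.7255°, lat 103.5510°.
Field: 157.7255/20 → 7 → H, 103.5510/10 → 10 → K; chars HK.
Square: 17.7255/2 → 8, 3.5510/1 → 3; chars 83.
Subsquare: 1.7255/0.0833333 → 20 → u, 0.5510/0.0416667 → 13 → n; chars un.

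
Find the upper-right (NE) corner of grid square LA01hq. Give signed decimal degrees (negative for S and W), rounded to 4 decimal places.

-88.2917, 40.6667

Field L=11, A=0: +11·20° lon, +0·10° lat → SW at lon 40°, lat -90°.
Square 0, 1: +0·2° lon, +1·1° lat → SW at lon 40°, lat -89°.
Subsquare h=7, q=16: +7·0.0833333° lon, +16·0.0416667° lat → SW at lon 40.5833°, lat -88.3333°.
Cell spans 0.0833333° lon × 0.0416667° lat. NE corner is SW corner plus one full cell.
latitude -88.2917, longitude 40.6667.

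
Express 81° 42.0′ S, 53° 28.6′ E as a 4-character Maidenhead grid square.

LA68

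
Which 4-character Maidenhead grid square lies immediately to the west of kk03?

Longitude square 0; −1 → -1, wraps to 9, carry into field.
Longitude field K = 10; −1 → 9 = J.
The latitude characters are unchanged.

JK93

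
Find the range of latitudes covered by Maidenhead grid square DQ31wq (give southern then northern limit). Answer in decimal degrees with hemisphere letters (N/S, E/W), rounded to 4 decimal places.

Field D=3, Q=16: +3·20° lon, +16·10° lat → SW at lon -120°, lat 70°.
Square 3, 1: +3·2° lon, +1·1° lat → SW at lon -114°, lat 71°.
Subsquare w=22, q=16: +22·0.0833333° lon, +16·0.0416667° lat → SW at lon -112.167°, lat 71.6667°.
Cell spans 0.0833333° lon × 0.0416667° lat.
south 71.6667° N, north 71.7083° N.

71.6667° N, 71.7083° N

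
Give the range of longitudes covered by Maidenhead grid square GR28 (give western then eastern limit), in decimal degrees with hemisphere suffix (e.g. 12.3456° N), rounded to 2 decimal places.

Field G=6, R=17: +6·20° lon, +17·10° lat → SW at lon -60°, lat 80°.
Square 2, 8: +2·2° lon, +8·1° lat → SW at lon -56°, lat 88°.
Cell spans 2° lon × 1° lat.
west 56.00° W, east 54.00° W.

56.00° W, 54.00° W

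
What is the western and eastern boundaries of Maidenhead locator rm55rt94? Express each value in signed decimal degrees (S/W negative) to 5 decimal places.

Field R=17, M=12: +17·20° lon, +12·10° lat → SW at lon 160°, lat 30°.
Square 5, 5: +5·2° lon, +5·1° lat → SW at lon 170°, lat 35°.
Subsquare r=17, t=19: +17·0.0833333° lon, +19·0.0416667° lat → SW at lon 171.417°, lat 35.7917°.
Extended square 9, 4: +9·0.00833333° lon, +4·0.00416667° lat → SW at lon 171.492°, lat 35.8083°.
Cell spans 0.00833333° lon × 0.00416667° lat.
west 171.49167, east 171.50000.

171.49167, 171.50000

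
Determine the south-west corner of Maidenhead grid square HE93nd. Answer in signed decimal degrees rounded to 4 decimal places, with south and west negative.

Field H=7, E=4: +7·20° lon, +4·10° lat → SW at lon -40°, lat -50°.
Square 9, 3: +9·2° lon, +3·1° lat → SW at lon -22°, lat -47°.
Subsquare n=13, d=3: +13·0.0833333° lon, +3·0.0416667° lat → SW at lon -20.9167°, lat -46.875°.
latitude -46.8750, longitude -20.9167.

-46.8750, -20.9167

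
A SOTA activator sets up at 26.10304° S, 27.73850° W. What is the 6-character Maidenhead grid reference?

HG63dv

Shift to the Maidenhead origin (180°W, 90°S): lon 152.2615, lat 63.8970.
Field (20°×10°, letters A–R): 152.2615/20 → 7 → H, 63.8970/10 → 6 → G; chars HG.
Square (2°×1°, digits 0–9): 12.2615/2 → 6, 3.8970/1 → 3; chars 63.
Subsquare (5′×2.5′, letters a–x): 0.2615/0.0833333 → 3 → d, 0.8970/0.0416667 → 21 → v; chars dv.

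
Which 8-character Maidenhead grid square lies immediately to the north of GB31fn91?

Latitude extended square 1; +1 → 2.
The longitude characters are unchanged.

GB31fn92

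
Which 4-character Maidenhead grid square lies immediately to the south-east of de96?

EE05

Longitude square 9; +1 → 10, wraps to 0, carry into field.
Longitude field D = 3; +1 → 4 = E.
Latitude square 6; −1 → 5.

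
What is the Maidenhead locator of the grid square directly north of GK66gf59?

GK66gg50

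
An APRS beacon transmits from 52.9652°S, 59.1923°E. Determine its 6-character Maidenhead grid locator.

LD97oa

Add 180° to longitude and 90° to latitude: 239.1923, 37.0348.
Field: 239.1923/20 → 11 → L, 37.0348/10 → 3 → D; chars LD.
Square: 19.1923/2 → 9, 7.0348/1 → 7; chars 97.
Subsquare: 1.1923/0.0833333 → 14 → o, 0.0348/0.0416667 → 0 → a; chars oa.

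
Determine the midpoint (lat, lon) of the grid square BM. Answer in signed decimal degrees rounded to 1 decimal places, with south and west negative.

35.0, -150.0

Field B=1, M=12: +1·20° lon, +12·10° lat → SW at lon -160°, lat 30°.
Cell spans 20° lon × 10° lat. Centre is SW corner plus half of each.
latitude 35.0, longitude -150.0.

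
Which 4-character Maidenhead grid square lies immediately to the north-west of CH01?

BH92

Longitude square 0; −1 → -1, wraps to 9, carry into field.
Longitude field C = 2; −1 → 1 = B.
Latitude square 1; +1 → 2.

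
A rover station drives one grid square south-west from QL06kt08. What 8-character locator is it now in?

QL06jt97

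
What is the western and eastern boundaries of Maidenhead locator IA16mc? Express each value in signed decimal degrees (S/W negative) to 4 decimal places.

Field I=8, A=0: +8·20° lon, +0·10° lat → SW at lon -20°, lat -90°.
Square 1, 6: +1·2° lon, +6·1° lat → SW at lon -18°, lat -84°.
Subsquare m=12, c=2: +12·0.0833333° lon, +2·0.0416667° lat → SW at lon -17°, lat -83.9167°.
Cell spans 0.0833333° lon × 0.0416667° lat.
west -17.0000, east -16.9167.

-17.0000, -16.9167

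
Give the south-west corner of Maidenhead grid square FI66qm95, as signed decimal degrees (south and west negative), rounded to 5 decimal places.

Field F=5, I=8: +5·20° lon, +8·10° lat → SW at lon -80°, lat -10°.
Square 6, 6: +6·2° lon, +6·1° lat → SW at lon -68°, lat -4°.
Subsquare q=16, m=12: +16·0.0833333° lon, +12·0.0416667° lat → SW at lon -66.6667°, lat -3.5°.
Extended square 9, 5: +9·0.00833333° lon, +5·0.00416667° lat → SW at lon -66.5917°, lat -3.47917°.
latitude -3.47917, longitude -66.59167.

-3.47917, -66.59167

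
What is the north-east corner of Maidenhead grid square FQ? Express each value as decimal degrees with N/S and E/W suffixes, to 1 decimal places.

Field F=5, Q=16: +5·20° lon, +16·10° lat → SW at lon -80°, lat 70°.
Cell spans 20° lon × 10° lat. NE corner is SW corner plus one full cell.
latitude 80.0° N, longitude 60.0° W.

80.0° N, 60.0° W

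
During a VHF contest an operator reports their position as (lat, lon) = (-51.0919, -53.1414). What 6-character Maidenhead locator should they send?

GD38kv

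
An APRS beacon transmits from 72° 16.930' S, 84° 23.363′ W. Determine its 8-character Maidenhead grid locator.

EB77tr32

Offset from 180°W / 90°S: lon 95.61062°, lat 17.71783°.
Field: 95.61062/20 → 4 → E, 17.71783/10 → 1 → B; chars EB.
Square: 15.61062/2 → 7, 7.71783/1 → 7; chars 77.
Subsquare: 1.61062/0.0833333 → 19 → t, 0.71783/0.0416667 → 17 → r; chars tr.
Extended square: 0.02728/0.00833333 → 3, 0.00950/0.00416667 → 2; chars 32.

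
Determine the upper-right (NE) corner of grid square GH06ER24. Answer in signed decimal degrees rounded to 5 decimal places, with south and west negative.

Field G=6, H=7: +6·20° lon, +7·10° lat → SW at lon -60°, lat -20°.
Square 0, 6: +0·2° lon, +6·1° lat → SW at lon -60°, lat -14°.
Subsquare e=4, r=17: +4·0.0833333° lon, +17·0.0416667° lat → SW at lon -59.6667°, lat -13.2917°.
Extended square 2, 4: +2·0.00833333° lon, +4·0.00416667° lat → SW at lon -59.65°, lat -13.275°.
Cell spans 0.00833333° lon × 0.00416667° lat. NE corner is SW corner plus one full cell.
latitude -13.27083, longitude -59.64167.

-13.27083, -59.64167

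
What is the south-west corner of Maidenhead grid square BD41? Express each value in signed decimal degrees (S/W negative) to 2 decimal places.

Field B=1, D=3: +1·20° lon, +3·10° lat → SW at lon -160°, lat -60°.
Square 4, 1: +4·2° lon, +1·1° lat → SW at lon -152°, lat -59°.
latitude -59.00, longitude -152.00.

-59.00, -152.00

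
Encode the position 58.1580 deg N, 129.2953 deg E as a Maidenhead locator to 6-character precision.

PO48pd

Shift to the Maidenhead origin (180°W, 90°S): lon 309.2953, lat 148.1580.
Field: 309.2953/20 → 15 → P, 148.1580/10 → 14 → O; chars PO.
Square: 9.2953/2 → 4, 8.1580/1 → 8; chars 48.
Subsquare: 1.2953/0.0833333 → 15 → p, 0.1580/0.0416667 → 3 → d; chars pd.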